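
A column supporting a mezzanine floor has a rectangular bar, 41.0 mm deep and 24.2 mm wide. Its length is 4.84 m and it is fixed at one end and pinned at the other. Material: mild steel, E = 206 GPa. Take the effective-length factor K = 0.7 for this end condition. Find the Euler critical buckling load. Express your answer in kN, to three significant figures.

Buckling occurs about the weak axis: I_min = h·b³/12 with b = 24.2 mm (the shorter side).
I_min = 41.0×24.2³/12 = 4.842×10^4 mm⁴
I = 4.842×10^4 mm⁴ = 4.842×10^-8 m⁴
Effective length L_e = K·L = 0.7 × 4.84 = 3.388 m
P_cr = π²EI / L_e² = π² × 206×10⁹ × 4.842×10^-8 / 3.388² = 8.577×10^3 N

P_cr ≈ 8.58 kN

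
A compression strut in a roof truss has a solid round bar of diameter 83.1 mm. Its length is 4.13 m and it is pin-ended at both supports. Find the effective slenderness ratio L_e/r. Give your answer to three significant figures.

λ ≈ 199

For a solid circle r = d/4 = 83.1/4 = 20.78 mm
L_e = K·L = 1 × 4.13 m = 4.130 m = 4130.0 mm
λ = L_e / r_min = 4130.0 / 20.78 = 199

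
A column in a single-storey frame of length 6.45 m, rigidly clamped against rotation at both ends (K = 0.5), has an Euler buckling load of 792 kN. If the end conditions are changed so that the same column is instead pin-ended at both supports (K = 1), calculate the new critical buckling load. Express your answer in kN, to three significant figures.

P_cr ∝ 1/K², so P_cr,new = P_cr,old × (K_old/K_new)² = 792 × (0.5/1)²
= 792 × 0.2500 = 198 kN

P_cr ≈ 198 kN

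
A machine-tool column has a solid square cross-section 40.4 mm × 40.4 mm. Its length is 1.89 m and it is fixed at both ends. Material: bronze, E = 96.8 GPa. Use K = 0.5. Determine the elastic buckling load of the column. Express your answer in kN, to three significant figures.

P_cr ≈ 237 kN

I = a⁴/12 = 40.4⁴/12 = 2.220×10^5 mm⁴
I = 2.220×10^5 mm⁴ = 2.220×10^-7 m⁴
Effective length L_e = K·L = 0.5 × 1.89 = 0.9450 m
P_cr = π²EI / L_e² = π² × 96.8×10⁹ × 2.220×10^-7 / 0.9450² = 2.375×10^5 N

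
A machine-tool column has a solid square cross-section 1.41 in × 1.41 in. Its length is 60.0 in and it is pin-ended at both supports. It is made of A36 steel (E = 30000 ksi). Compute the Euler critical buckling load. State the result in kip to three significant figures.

P_cr ≈ 27.1 kip

I = a⁴/12 = 1.41⁴/12 = 0.3294 in⁴
Effective length L_e = K·L = 1 × 60.0 = 60.00 in
P_cr = π²EI / L_e² = π² × 30000×10³ × 0.3294 / 60.00² = 2.709×10^4 lb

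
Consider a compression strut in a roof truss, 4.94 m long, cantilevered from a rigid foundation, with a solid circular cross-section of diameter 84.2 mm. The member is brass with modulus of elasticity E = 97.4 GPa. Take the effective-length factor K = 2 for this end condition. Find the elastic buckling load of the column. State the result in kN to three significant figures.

P_cr ≈ 24.3 kN

I = πd⁴/64 = π×84.2⁴/64 = 2.467×10^6 mm⁴
I = 2.467×10^6 mm⁴ = 2.467×10^-6 m⁴
Effective length L_e = K·L = 2 × 4.94 = 9.880 m
P_cr = π²EI / L_e² = π² × 97.4×10⁹ × 2.467×10^-6 / 9.880² = 2.430×10^4 N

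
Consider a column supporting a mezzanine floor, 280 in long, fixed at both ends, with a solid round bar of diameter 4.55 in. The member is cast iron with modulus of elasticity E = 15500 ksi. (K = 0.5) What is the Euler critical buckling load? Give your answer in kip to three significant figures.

I = πd⁴/64 = π×4.55⁴/64 = 21.04 in⁴
Effective length L_e = K·L = 0.5 × 280 = 140.0 in
P_cr = π²EI / L_e² = π² × 15500×10³ × 21.04 / 140.0² = 1.642×10^5 lb

P_cr ≈ 164 kip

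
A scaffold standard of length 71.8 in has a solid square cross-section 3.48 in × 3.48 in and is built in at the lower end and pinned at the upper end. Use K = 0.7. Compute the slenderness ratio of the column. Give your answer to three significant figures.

λ ≈ 50.0

I = a⁴/12 = 3.48⁴/12 = 12.22 in⁴
A = 12.11 in²;  r_min = √(I/A) = √(12.22/12.11) = 1.005 in
L_e = K·L = 0.7 × 71.8 = 50.26 in
λ = L_e / r_min = 50.260 / 1.005 = 50.0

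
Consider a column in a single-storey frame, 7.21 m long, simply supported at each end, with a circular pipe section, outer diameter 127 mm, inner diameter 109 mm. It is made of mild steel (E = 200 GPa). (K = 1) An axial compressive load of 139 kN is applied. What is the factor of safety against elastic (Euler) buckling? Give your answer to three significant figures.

d_o = 127 mm, d_i = 109 mm
I = π(d_o⁴ − d_i⁴)/64 = π(127⁴ − 109.0⁴)/64 = 5.841×10^6 mm⁴
I = 5.841×10^6 mm⁴ = 5.841×10^-6 m⁴
Effective length L_e = K·L = 1 × 7.21 = 7.210 m
P_cr = π²EI / L_e² = π² × 200×10⁹ × 5.841×10^-6 / 7.210² = 2.218×10^5 N
Factor of safety n = P_cr / P = 221.78 / 139 = 1.60

n ≈ 1.60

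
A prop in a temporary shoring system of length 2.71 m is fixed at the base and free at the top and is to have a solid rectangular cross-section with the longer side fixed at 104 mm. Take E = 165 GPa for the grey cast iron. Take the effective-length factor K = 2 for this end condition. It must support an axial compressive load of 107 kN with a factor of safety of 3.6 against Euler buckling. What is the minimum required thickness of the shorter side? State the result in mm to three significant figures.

Required P_cr = n·P = 3.6 × 107 = 385.2 kN
L_e = K·L = 2 × 2.71 = 5.420 m
Required I = P_cr·L_e²/(π²E) = 3.852×10^5 × 5.420² / (π² × 1.65×10^11) = 6.949×10^-6 m⁴
I_req = 6.949×10^6 mm⁴
Rectangle, weak axis: I_min = h·b³/12 with h = 104 mm fixed  ⇒  b = (12I/h)^(1/3) = 92.9 mm

b ≈ 92.9 mm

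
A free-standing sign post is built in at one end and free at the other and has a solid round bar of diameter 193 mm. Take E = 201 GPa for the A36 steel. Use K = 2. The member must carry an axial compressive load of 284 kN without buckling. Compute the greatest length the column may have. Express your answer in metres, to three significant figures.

L_max ≈ 10.9 m

I = πd⁴/64 = π×193⁴/64 = 6.811×10^7 mm⁴
I = 6.811×10^-5 m⁴
At the buckling limit P_cr = P = 2.840×10^5 N
From P_cr = π²EI/(K·L)²:  L = (1/K)·√(π²EI/P_cr) = (1/2)·√(π²×2.01×10^11×6.811×10^-5/2.840×10^5)
L = 10.9 m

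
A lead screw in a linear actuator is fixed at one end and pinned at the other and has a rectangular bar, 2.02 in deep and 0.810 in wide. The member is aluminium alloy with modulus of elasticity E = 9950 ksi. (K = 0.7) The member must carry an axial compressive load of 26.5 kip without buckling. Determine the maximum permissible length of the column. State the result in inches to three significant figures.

L_max ≈ 26.0 in

Buckling occurs about the weak axis: I_min = h·b³/12 with b = 0.810 in (the shorter side).
I_min = 2.02×0.810³/12 = 8.946×10^-2 in⁴
At the buckling limit P_cr = P = 2.650×10^4 lb
From P_cr = π²EI/(K·L)²:  L = (1/K)·√(π²EI/P_cr) = (1/0.7)·√(π²×9.95×10^6×8.946×10^-2/2.650×10^4)
L = 26.0 in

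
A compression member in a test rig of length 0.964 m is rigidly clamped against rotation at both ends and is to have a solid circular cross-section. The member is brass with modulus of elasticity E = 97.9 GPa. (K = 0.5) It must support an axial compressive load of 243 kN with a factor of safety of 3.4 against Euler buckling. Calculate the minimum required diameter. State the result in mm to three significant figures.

Required P_cr = n·P = 3.4 × 243 = 826.2 kN
L_e = K·L = 0.5 × 0.964 = 0.4820 m
Required I = P_cr·L_e²/(π²E) = 8.262×10^5 × 0.4820² / (π² × 9.79×10^10) = 1.987×10^-7 m⁴
I_req = 1.987×10^5 mm⁴
Solid circle: I = πd⁴/64  ⇒  d = (64I/π)^(1/4) = (64×1.987×10^5/π)^(1/4) = 44.9 mm

d ≈ 44.9 mm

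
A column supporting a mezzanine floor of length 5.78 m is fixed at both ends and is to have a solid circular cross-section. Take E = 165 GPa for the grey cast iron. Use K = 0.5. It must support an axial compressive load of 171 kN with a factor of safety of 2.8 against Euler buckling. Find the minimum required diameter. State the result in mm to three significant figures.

d ≈ 84.1 mm

Required P_cr = n·P = 2.8 × 171 = 478.8 kN
L_e = K·L = 0.5 × 5.78 = 2.890 m
Required I = P_cr·L_e²/(π²E) = 4.788×10^5 × 2.890² / (π² × 1.65×10^11) = 2.456×10^-6 m⁴
I_req = 2.456×10^6 mm⁴
Solid circle: I = πd⁴/64  ⇒  d = (64I/π)^(1/4) = (64×2.456×10^6/π)^(1/4) = 84.1 mm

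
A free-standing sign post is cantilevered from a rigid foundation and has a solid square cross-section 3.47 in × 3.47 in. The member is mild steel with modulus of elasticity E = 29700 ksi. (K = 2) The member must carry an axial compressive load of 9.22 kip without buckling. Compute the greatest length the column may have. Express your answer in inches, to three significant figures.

I = a⁴/12 = 3.47⁴/12 = 12.08 in⁴
At the buckling limit P_cr = P = 9.220×10^3 lb
From P_cr = π²EI/(K·L)²:  L = (1/K)·√(π²EI/P_cr) = (1/2)·√(π²×2.97×10^7×12.08/9.220×10^3)
L = 310 in

L_max ≈ 310 in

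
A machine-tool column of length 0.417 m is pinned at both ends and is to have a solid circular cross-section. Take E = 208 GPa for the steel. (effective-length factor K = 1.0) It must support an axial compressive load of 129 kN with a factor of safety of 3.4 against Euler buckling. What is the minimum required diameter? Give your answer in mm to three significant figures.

d ≈ 29.5 mm

Required P_cr = n·P = 3.4 × 129 = 438.6 kN
L_e = K·L = 1 × 0.417 = 0.4170 m
Required I = P_cr·L_e²/(π²E) = 4.386×10^5 × 0.4170² / (π² × 2.08×10^11) = 3.715×10^-8 m⁴
I_req = 3.715×10^4 mm⁴
Solid circle: I = πd⁴/64  ⇒  d = (64I/π)^(1/4) = (64×3.715×10^4/π)^(1/4) = 29.5 mm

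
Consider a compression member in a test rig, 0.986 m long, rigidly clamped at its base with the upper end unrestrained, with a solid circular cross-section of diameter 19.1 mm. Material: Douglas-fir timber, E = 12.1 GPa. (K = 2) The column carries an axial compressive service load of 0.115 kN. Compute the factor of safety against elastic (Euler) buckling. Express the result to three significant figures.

I = πd⁴/64 = π×19.1⁴/64 = 6.533×10^3 mm⁴
I = 6.533×10^3 mm⁴ = 6.533×10^-9 m⁴
Effective length L_e = K·L = 2 × 0.986 = 1.972 m
P_cr = π²EI / L_e² = π² × 12.1×10⁹ × 6.533×10^-9 / 1.972² = 200.6 N
Factor of safety n = P_cr / P = 0.20062 / 0.115 = 1.74

n ≈ 1.74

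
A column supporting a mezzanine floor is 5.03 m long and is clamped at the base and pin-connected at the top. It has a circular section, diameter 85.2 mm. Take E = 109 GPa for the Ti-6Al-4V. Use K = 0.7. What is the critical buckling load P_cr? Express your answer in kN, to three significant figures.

P_cr ≈ 224 kN

I = πd⁴/64 = π×85.2⁴/64 = 2.587×10^6 mm⁴
I = 2.587×10^6 mm⁴ = 2.587×10^-6 m⁴
Effective length L_e = K·L = 0.7 × 5.03 = 3.521 m
P_cr = π²EI / L_e² = π² × 109×10⁹ × 2.587×10^-6 / 3.521² = 2.245×10^5 N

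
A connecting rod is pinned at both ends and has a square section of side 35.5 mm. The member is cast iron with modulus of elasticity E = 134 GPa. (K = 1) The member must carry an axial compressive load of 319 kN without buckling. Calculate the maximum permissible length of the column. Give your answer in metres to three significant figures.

L_max ≈ 0.741 m

I = a⁴/12 = 35.5⁴/12 = 1.324×10^5 mm⁴
I = 1.324×10^-7 m⁴
At the buckling limit P_cr = P = 3.190×10^5 N
From P_cr = π²EI/(K·L)²:  L = (1/K)·√(π²EI/P_cr) = (1/1)·√(π²×1.34×10^11×1.324×10^-7/3.190×10^5)
L = 0.741 m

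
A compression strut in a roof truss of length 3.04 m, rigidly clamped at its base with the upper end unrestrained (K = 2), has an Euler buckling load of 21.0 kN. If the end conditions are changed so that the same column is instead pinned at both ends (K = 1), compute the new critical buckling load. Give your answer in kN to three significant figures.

P_cr ∝ 1/K², so P_cr,new = P_cr,old × (K_old/K_new)² = 21.0 × (2/1)²
= 21.0 × 4.000 = 84.0 kN

P_cr ≈ 84.0 kN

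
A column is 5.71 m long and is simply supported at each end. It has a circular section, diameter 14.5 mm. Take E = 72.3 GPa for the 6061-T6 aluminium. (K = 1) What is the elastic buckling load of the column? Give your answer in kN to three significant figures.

I = πd⁴/64 = π×14.5⁴/64 = 2.170×10^3 mm⁴
I = 2.170×10^3 mm⁴ = 2.170×10^-9 m⁴
Effective length L_e = K·L = 1 × 5.71 = 5.710 m
P_cr = π²EI / L_e² = π² × 72.3×10⁹ × 2.170×10^-9 / 5.710² = 47.49 N

P_cr ≈ 0.0475 kN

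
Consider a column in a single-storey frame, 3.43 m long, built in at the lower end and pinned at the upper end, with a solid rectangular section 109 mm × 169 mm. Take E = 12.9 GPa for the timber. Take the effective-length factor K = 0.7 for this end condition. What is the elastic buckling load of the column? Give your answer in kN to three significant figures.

Buckling occurs about the weak axis: I_min = h·b³/12 with b = 109 mm (the shorter side).
I_min = 169×109³/12 = 1.824×10^7 mm⁴
I = 1.824×10^7 mm⁴ = 1.824×10^-5 m⁴
Effective length L_e = K·L = 0.7 × 3.43 = 2.401 m
P_cr = π²EI / L_e² = π² × 12.9×10⁹ × 1.824×10^-5 / 2.401² = 4.028×10^5 N

P_cr ≈ 403 kN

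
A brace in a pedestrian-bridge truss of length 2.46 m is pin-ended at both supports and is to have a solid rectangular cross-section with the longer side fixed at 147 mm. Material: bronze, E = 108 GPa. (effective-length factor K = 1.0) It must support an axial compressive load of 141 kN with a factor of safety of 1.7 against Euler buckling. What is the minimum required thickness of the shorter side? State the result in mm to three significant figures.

b ≈ 48.1 mm

Required P_cr = n·P = 1.7 × 141 = 239.7 kN
L_e = K·L = 1 × 2.46 = 2.460 m
Required I = P_cr·L_e²/(π²E) = 2.397×10^5 × 2.460² / (π² × 1.08×10^11) = 1.361×10^-6 m⁴
I_req = 1.361×10^6 mm⁴
Rectangle, weak axis: I_min = h·b³/12 with h = 147 mm fixed  ⇒  b = (12I/h)^(1/3) = 48.1 mm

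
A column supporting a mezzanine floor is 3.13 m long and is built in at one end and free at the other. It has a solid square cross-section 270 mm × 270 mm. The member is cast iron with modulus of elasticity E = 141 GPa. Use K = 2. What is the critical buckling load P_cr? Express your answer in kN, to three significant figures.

P_cr ≈ 15700 kN

I = a⁴/12 = 270⁴/12 = 4.429×10^8 mm⁴
I = 4.429×10^8 mm⁴ = 4.429×10^-4 m⁴
Effective length L_e = K·L = 2 × 3.13 = 6.260 m
P_cr = π²EI / L_e² = π² × 141×10⁹ × 4.429×10^-4 / 6.260² = 1.573×10^7 N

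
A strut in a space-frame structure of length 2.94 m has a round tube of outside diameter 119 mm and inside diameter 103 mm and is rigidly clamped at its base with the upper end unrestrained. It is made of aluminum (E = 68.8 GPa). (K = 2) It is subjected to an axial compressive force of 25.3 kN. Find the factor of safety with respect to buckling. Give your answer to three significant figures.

n ≈ 3.35

d_o = 119 mm, d_i = 103 mm
I = π(d_o⁴ − d_i⁴)/64 = π(119⁴ − 103.0⁴)/64 = 4.319×10^6 mm⁴
I = 4.319×10^6 mm⁴ = 4.319×10^-6 m⁴
Effective length L_e = K·L = 2 × 2.94 = 5.880 m
P_cr = π²EI / L_e² = π² × 68.8×10⁹ × 4.319×10^-6 / 5.880² = 8.482×10^4 N
Factor of safety n = P_cr / P = 84.821 / 25.3 = 3.35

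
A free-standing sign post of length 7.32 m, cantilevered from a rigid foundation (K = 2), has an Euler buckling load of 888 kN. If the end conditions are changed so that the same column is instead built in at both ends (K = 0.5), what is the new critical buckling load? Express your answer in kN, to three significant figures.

P_cr ≈ 14200 kN

P_cr ∝ 1/K², so P_cr,new = P_cr,old × (K_old/K_new)² = 888 × (2/0.5)²
= 888 × 16.00 = 14200 kN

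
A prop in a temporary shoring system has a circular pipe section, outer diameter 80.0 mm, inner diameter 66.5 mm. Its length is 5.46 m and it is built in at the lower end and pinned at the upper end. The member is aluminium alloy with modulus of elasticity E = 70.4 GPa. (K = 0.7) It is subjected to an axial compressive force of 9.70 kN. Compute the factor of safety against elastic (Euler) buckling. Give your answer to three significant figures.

n ≈ 5.15

d_o = 80.0 mm, d_i = 66.5 mm
I = π(d_o⁴ − d_i⁴)/64 = π(80.0⁴ − 66.50⁴)/64 = 1.051×10^6 mm⁴
I = 1.051×10^6 mm⁴ = 1.051×10^-6 m⁴
Effective length L_e = K·L = 0.7 × 5.46 = 3.822 m
P_cr = π²EI / L_e² = π² × 70.4×10⁹ × 1.051×10^-6 / 3.822² = 4.997×10^4 N
Factor of safety n = P_cr / P = 49.975 / 9.70 = 5.15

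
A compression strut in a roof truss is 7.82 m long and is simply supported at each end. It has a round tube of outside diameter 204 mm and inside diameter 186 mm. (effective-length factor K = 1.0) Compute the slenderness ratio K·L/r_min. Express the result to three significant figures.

d_o = 204 mm, d_i = 186 mm
I = π(d_o⁴ − d_i⁴)/64 = π(204⁴ − 186.0⁴)/64 = 2.626×10^7 mm⁴
A = 5.513×10^3 mm²;  r_min = √(I/A) = √(2.626×10^7/5.513×10^3) = 69.02 mm
L_e = K·L = 1 × 7.82 m = 7.820 m = 7820.0 mm
λ = L_e / r_min = 7820.0 / 69.02 = 113

λ ≈ 113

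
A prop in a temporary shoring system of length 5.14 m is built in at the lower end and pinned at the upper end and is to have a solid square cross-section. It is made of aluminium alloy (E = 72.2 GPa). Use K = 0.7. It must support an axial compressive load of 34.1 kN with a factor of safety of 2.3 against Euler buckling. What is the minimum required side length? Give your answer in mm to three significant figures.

a ≈ 64.3 mm

Required P_cr = n·P = 2.3 × 34.1 = 78.43 kN
L_e = K·L = 0.7 × 5.14 = 3.598 m
Required I = P_cr·L_e²/(π²E) = 7.843×10^4 × 3.598² / (π² × 7.22×10^10) = 1.425×10^-6 m⁴
I_req = 1.425×10^6 mm⁴
Solid square: I = a⁴/12  ⇒  a = (12I)^(1/4) = (12×1.425×10^6)^(1/4) = 64.3 mm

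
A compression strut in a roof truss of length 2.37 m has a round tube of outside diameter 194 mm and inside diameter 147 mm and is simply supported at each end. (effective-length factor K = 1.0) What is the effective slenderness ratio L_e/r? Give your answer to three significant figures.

d_o = 194 mm, d_i = 147 mm
I = π(d_o⁴ − d_i⁴)/64 = π(194⁴ − 147.0⁴)/64 = 4.661×10^7 mm⁴
A = 1.259×10^4 mm²;  r_min = √(I/A) = √(4.661×10^7/1.259×10^4) = 60.85 mm
L_e = K·L = 1 × 2.37 m = 2.370 m = 2370.0 mm
λ = L_e / r_min = 2370.0 / 60.85 = 38.9

λ ≈ 38.9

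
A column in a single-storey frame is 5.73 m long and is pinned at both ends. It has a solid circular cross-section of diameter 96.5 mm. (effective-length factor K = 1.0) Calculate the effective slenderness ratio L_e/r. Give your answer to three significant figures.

I = πd⁴/64 = π×96.5⁴/64 = 4.257×10^6 mm⁴
A = 7.314×10^3 mm²;  r_min = √(I/A) = √(4.257×10^6/7.314×10^3) = 24.12 mm
L_e = K·L = 1 × 5.73 m = 5.730 m = 5730.0 mm
λ = L_e / r_min = 5730.0 / 24.12 = 238

λ ≈ 238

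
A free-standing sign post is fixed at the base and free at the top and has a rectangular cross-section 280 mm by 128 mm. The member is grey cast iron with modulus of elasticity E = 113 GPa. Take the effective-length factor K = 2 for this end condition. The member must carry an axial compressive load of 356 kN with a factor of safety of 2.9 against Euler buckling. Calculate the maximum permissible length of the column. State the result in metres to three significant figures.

L_max ≈ 3.64 m

Buckling occurs about the weak axis: I_min = h·b³/12 with b = 128 mm (the shorter side).
I_min = 280×128³/12 = 4.893×10^7 mm⁴
I = 4.893×10^-5 m⁴
Required critical load P_cr = n·P = 2.9 × 356 = 1032 kN = 1.032×10^6 N
From P_cr = π²EI/(K·L)²:  L = (1/K)·√(π²EI/P_cr) = (1/2)·√(π²×1.13×10^11×4.893×10^-5/1.032×10^6)
L = 3.64 m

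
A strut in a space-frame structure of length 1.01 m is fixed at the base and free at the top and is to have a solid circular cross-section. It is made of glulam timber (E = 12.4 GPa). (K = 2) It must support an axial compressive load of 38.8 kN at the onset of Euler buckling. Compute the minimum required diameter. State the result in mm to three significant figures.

L_e = K·L = 2 × 1.01 = 2.020 m
Required I = P_cr·L_e²/(π²E) = 3.880×10^4 × 2.020² / (π² × 1.24×10^10) = 1.294×10^-6 m⁴
I_req = 1.294×10^6 mm⁴
Solid circle: I = πd⁴/64  ⇒  d = (64I/π)^(1/4) = (64×1.294×10^6/π)^(1/4) = 71.6 mm

d ≈ 71.6 mm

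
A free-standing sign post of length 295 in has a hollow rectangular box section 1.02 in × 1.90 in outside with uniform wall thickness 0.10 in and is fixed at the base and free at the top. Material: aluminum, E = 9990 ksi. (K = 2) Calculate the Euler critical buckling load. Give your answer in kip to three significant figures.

Inner dimensions: h_i = 1.90 − 2×0.10 = 1.700 in, b_i = 1.02 − 2×0.10 = 0.8200 in
Weak-axis I_min = (h_o·b_o³ − h_i·b_i³)/12 with b_o = 1.02, b_i = 0.8200 in (shorter outer/inner sides).
I_min = (1.90×1.02³ − 1.700×0.8200³)/12 = 8.991×10^-2 in⁴
Effective length L_e = K·L = 2 × 295 = 590.0 in
P_cr = π²EI / L_e² = π² × 9990×10³ × 8.991×10^-2 / 590.0² = 25.47 lb

P_cr ≈ 0.0255 kip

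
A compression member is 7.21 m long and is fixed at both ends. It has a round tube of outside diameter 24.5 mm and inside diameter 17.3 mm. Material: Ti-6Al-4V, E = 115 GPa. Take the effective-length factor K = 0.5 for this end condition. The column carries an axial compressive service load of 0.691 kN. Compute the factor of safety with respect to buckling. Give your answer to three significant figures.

n ≈ 1.68

d_o = 24.5 mm, d_i = 17.3 mm
I = π(d_o⁴ − d_i⁴)/64 = π(24.5⁴ − 17.30⁴)/64 = 1.329×10^4 mm⁴
I = 1.329×10^4 mm⁴ = 1.329×10^-8 m⁴
Effective length L_e = K·L = 0.5 × 7.21 = 3.605 m
P_cr = π²EI / L_e² = π² × 115×10⁹ × 1.329×10^-8 / 3.605² = 1.161×10^3 N
Factor of safety n = P_cr / P = 1.1606 / 0.691 = 1.68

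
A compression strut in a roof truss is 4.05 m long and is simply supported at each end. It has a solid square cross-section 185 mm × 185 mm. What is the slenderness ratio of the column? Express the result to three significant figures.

I = a⁴/12 = 185⁴/12 = 9.761×10^7 mm⁴
A = 3.422×10^4 mm²;  r_min = √(I/A) = √(9.761×10^7/3.422×10^4) = 53.40 mm
L_e = K·L = 1 × 4.05 m = 4.050 m = 4050.0 mm
λ = L_e / r_min = 4050.0 / 53.40 = 75.8

λ ≈ 75.8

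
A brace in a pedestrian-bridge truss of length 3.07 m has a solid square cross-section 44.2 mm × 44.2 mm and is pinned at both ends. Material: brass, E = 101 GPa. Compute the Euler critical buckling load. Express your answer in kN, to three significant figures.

P_cr ≈ 33.6 kN

I = a⁴/12 = 44.2⁴/12 = 3.181×10^5 mm⁴
I = 3.181×10^5 mm⁴ = 3.181×10^-7 m⁴
Effective length L_e = K·L = 1 × 3.07 = 3.070 m
P_cr = π²EI / L_e² = π² × 101×10⁹ × 3.181×10^-7 / 3.070² = 3.364×10^4 N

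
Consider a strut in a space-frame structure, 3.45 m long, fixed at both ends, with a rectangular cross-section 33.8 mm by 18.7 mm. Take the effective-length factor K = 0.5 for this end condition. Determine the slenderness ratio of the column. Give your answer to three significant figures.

Buckling occurs about the weak axis: I_min = h·b³/12 with b = 18.7 mm (the shorter side).
I_min = 33.8×18.7³/12 = 1.842×10^4 mm⁴
A = 632.1 mm²;  r_min = √(I/A) = √(1.842×10^4/632.1) = 5.398 mm
L_e = K·L = 0.5 × 3.45 m = 1.725 m = 1725.0 mm
λ = L_e / r_min = 1725.0 / 5.398 = 320

λ ≈ 320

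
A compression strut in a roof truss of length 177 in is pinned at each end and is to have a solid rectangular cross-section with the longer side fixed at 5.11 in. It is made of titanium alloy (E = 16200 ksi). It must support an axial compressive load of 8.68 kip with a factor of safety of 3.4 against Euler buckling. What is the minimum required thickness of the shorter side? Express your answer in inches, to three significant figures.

b ≈ 2.39 in

Required P_cr = n·P = 3.4 × 8.68 = 29.51 kip
L_e = K·L = 1 × 177 = 177.0 in
Required I = P_cr·L_e²/(π²E) = 2.951×10^4 × 177.0² / (π² × 1.62×10^7) = 5.783 in⁴
Rectangle, weak axis: I_min = h·b³/12 with h = 5.11 in fixed  ⇒  b = (12I/h)^(1/3) = 2.39 in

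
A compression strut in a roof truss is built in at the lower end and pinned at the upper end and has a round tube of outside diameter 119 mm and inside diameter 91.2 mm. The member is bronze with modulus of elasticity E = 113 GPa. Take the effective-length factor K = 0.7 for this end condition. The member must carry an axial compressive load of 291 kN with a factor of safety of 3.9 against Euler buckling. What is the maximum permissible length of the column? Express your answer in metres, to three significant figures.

L_max ≈ 3.60 m

d_o = 119 mm, d_i = 91.2 mm
I = π(d_o⁴ − d_i⁴)/64 = π(119⁴ − 91.20⁴)/64 = 6.448×10^6 mm⁴
I = 6.448×10^-6 m⁴
Required critical load P_cr = n·P = 3.9 × 291 = 1135 kN = 1.135×10^6 N
From P_cr = π²EI/(K·L)²:  L = (1/K)·√(π²EI/P_cr) = (1/0.7)·√(π²×1.13×10^11×6.448×10^-6/1.135×10^6)
L = 3.60 m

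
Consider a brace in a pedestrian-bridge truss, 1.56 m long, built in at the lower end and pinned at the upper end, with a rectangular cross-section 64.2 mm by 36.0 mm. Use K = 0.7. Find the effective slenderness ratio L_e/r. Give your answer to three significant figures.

λ ≈ 105

For a rectangle r_min = b/√12 = 36.0/√12 = 10.39 mm
L_e = K·L = 0.7 × 1.56 m = 1.092 m = 1092.0 mm
λ = L_e / r_min = 1092.0 / 10.39 = 105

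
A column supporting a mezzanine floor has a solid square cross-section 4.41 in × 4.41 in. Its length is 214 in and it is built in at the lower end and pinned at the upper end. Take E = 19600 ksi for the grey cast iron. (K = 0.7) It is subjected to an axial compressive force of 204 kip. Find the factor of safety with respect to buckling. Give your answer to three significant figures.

I = a⁴/12 = 4.41⁴/12 = 31.52 in⁴
Effective length L_e = K·L = 0.7 × 214 = 149.8 in
P_cr = π²EI / L_e² = π² × 19600×10³ × 31.52 / 149.8² = 2.717×10^5 lb
Factor of safety n = P_cr / P = 271.71 / 204 = 1.33

n ≈ 1.33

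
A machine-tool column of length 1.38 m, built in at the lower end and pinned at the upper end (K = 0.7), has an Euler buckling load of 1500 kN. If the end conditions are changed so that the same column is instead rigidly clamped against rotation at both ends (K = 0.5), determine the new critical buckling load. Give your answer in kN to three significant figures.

P_cr ∝ 1/K², so P_cr,new = P_cr,old × (K_old/K_new)² = 1500 × (0.7/0.5)²
= 1500 × 1.960 = 2940 kN

P_cr ≈ 2940 kN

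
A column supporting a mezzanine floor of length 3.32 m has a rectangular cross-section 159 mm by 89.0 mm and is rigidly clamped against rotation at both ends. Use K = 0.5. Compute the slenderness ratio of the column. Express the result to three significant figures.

Buckling occurs about the weak axis: I_min = h·b³/12 with b = 89.0 mm (the shorter side).
I_min = 159×89.0³/12 = 9.341×10^6 mm⁴
A = 1.415×10^4 mm²;  r_min = √(I/A) = √(9.341×10^6/1.415×10^4) = 25.69 mm
L_e = K·L = 0.5 × 3.32 m = 1.660 m = 1660.0 mm
λ = L_e / r_min = 1660.0 / 25.69 = 64.6

λ ≈ 64.6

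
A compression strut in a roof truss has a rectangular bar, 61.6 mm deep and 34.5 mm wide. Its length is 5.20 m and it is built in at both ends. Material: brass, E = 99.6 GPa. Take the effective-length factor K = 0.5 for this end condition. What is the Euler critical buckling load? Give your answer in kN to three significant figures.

P_cr ≈ 30.7 kN

Buckling occurs about the weak axis: I_min = h·b³/12 with b = 34.5 mm (the shorter side).
I_min = 61.6×34.5³/12 = 2.108×10^5 mm⁴
I = 2.108×10^5 mm⁴ = 2.108×10^-7 m⁴
Effective length L_e = K·L = 0.5 × 5.20 = 2.600 m
P_cr = π²EI / L_e² = π² × 99.6×10⁹ × 2.108×10^-7 / 2.600² = 3.065×10^4 N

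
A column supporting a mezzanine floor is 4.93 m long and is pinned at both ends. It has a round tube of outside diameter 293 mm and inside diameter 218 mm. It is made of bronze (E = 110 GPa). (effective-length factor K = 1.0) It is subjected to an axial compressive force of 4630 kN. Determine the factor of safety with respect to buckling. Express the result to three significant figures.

n ≈ 2.42

d_o = 293 mm, d_i = 218 mm
I = π(d_o⁴ − d_i⁴)/64 = π(293⁴ − 218.0⁴)/64 = 2.509×10^8 mm⁴
I = 2.509×10^8 mm⁴ = 2.509×10^-4 m⁴
Effective length L_e = K·L = 1 × 4.93 = 4.930 m
P_cr = π²EI / L_e² = π² × 110×10⁹ × 2.509×10^-4 / 4.930² = 1.121×10^7 N
Factor of safety n = P_cr / P = 11208 / 4630 = 2.42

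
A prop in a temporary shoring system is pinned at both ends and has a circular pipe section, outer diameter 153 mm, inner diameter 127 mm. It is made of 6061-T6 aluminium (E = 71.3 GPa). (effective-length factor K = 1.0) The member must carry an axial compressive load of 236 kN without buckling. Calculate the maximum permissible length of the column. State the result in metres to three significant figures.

L_max ≈ 6.49 m

d_o = 153 mm, d_i = 127 mm
I = π(d_o⁴ − d_i⁴)/64 = π(153⁴ − 127.0⁴)/64 = 1.413×10^7 mm⁴
I = 1.413×10^-5 m⁴
At the buckling limit P_cr = P = 2.360×10^5 N
From P_cr = π²EI/(K·L)²:  L = (1/K)·√(π²EI/P_cr) = (1/1)·√(π²×7.13×10^10×1.413×10^-5/2.360×10^5)
L = 6.49 m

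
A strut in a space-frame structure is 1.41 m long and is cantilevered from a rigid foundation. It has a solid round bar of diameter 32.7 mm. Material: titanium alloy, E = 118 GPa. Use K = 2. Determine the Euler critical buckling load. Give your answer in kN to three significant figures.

I = πd⁴/64 = π×32.7⁴/64 = 5.613×10^4 mm⁴
I = 5.613×10^4 mm⁴ = 5.613×10^-8 m⁴
Effective length L_e = K·L = 2 × 1.41 = 2.820 m
P_cr = π²EI / L_e² = π² × 118×10⁹ × 5.613×10^-8 / 2.820² = 8.219×10^3 N

P_cr ≈ 8.22 kN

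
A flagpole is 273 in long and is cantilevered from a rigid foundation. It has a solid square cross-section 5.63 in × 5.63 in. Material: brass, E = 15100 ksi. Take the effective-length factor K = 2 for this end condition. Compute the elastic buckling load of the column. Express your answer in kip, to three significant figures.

P_cr ≈ 41.9 kip

I = a⁴/12 = 5.63⁴/12 = 83.72 in⁴
Effective length L_e = K·L = 2 × 273 = 546.0 in
P_cr = π²EI / L_e² = π² × 15100×10³ × 83.72 / 546.0² = 4.185×10^4 lb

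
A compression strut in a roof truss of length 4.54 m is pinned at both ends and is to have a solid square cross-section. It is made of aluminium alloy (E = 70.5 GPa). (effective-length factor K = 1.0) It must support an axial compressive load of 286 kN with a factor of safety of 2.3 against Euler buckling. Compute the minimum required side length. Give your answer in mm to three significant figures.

a ≈ 124 mm

Required P_cr = n·P = 2.3 × 286 = 657.8 kN
L_e = K·L = 1 × 4.54 = 4.540 m
Required I = P_cr·L_e²/(π²E) = 6.578×10^5 × 4.540² / (π² × 7.05×10^10) = 1.949×10^-5 m⁴
I_req = 1.949×10^7 mm⁴
Solid square: I = a⁴/12  ⇒  a = (12I)^(1/4) = (12×1.949×10^7)^(1/4) = 124 mm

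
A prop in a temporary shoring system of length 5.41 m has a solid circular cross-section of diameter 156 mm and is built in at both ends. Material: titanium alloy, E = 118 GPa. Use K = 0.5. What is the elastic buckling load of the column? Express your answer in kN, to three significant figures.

I = πd⁴/64 = π×156⁴/64 = 2.907×10^7 mm⁴
I = 2.907×10^7 mm⁴ = 2.907×10^-5 m⁴
Effective length L_e = K·L = 0.5 × 5.41 = 2.705 m
P_cr = π²EI / L_e² = π² × 118×10⁹ × 2.907×10^-5 / 2.705² = 4.627×10^6 N

P_cr ≈ 4630 kN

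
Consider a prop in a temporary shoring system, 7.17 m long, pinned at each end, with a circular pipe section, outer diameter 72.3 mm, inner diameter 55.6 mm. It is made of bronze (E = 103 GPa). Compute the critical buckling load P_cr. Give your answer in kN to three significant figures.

P_cr ≈ 17.2 kN

d_o = 72.3 mm, d_i = 55.6 mm
I = π(d_o⁴ − d_i⁴)/64 = π(72.3⁴ − 55.60⁴)/64 = 8.722×10^5 mm⁴
I = 8.722×10^5 mm⁴ = 8.722×10^-7 m⁴
Effective length L_e = K·L = 1 × 7.17 = 7.170 m
P_cr = π²EI / L_e² = π² × 103×10⁹ × 8.722×10^-7 / 7.170² = 1.725×10^4 N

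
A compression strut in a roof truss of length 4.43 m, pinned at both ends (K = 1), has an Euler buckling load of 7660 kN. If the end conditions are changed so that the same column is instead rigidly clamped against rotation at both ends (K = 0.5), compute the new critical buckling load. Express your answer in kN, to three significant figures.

P_cr ≈ 30600 kN

P_cr ∝ 1/K², so P_cr,new = P_cr,old × (K_old/K_new)² = 7660 × (1/0.5)²
= 7660 × 4.000 = 30600 kN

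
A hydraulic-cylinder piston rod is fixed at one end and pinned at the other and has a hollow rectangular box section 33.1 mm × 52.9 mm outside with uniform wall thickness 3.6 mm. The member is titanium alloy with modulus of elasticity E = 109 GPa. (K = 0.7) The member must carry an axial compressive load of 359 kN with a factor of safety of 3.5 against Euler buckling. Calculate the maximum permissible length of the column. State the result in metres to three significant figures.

L_max ≈ 0.405 m

Inner dimensions: h_i = 52.9 − 2×3.6 = 45.70 mm, b_i = 33.1 − 2×3.6 = 25.90 mm
Weak-axis I_min = (h_o·b_o³ − h_i·b_i³)/12 with b_o = 33.1, b_i = 25.90 mm (shorter outer/inner sides).
I_min = (52.9×33.1³ − 45.70×25.90³)/12 = 9.370×10^4 mm⁴
I = 9.370×10^-8 m⁴
Required critical load P_cr = n·P = 3.5 × 359 = 1256 kN = 1.256×10^6 N
From P_cr = π²EI/(K·L)²:  L = (1/K)·√(π²EI/P_cr) = (1/0.7)·√(π²×1.09×10^11×9.370×10^-8/1.256×10^6)
L = 0.405 m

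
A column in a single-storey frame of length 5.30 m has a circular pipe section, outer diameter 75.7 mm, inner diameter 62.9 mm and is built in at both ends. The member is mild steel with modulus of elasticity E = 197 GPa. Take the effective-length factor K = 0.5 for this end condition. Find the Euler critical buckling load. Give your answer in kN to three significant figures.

P_cr ≈ 234 kN

d_o = 75.7 mm, d_i = 62.9 mm
I = π(d_o⁴ − d_i⁴)/64 = π(75.7⁴ − 62.90⁴)/64 = 8.436×10^5 mm⁴
I = 8.436×10^5 mm⁴ = 8.436×10^-7 m⁴
Effective length L_e = K·L = 0.5 × 5.30 = 2.650 m
P_cr = π²EI / L_e² = π² × 197×10⁹ × 8.436×10^-7 / 2.650² = 2.336×10^5 N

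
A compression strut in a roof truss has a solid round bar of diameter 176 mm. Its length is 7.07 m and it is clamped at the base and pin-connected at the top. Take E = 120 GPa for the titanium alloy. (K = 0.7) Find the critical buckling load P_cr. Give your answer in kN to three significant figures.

I = πd⁴/64 = π×176⁴/64 = 4.710×10^7 mm⁴
I = 4.710×10^7 mm⁴ = 4.710×10^-5 m⁴
Effective length L_e = K·L = 0.7 × 7.07 = 4.949 m
P_cr = π²EI / L_e² = π² × 120×10⁹ × 4.710×10^-5 / 4.949² = 2.278×10^6 N

P_cr ≈ 2280 kN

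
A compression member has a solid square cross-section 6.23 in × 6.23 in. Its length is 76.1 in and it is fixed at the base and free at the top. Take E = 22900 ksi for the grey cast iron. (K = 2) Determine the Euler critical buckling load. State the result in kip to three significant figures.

P_cr ≈ 1220 kip

I = a⁴/12 = 6.23⁴/12 = 125.5 in⁴
Effective length L_e = K·L = 2 × 76.1 = 152.2 in
P_cr = π²EI / L_e² = π² × 22900×10³ × 125.5 / 152.2² = 1.225×10^6 lb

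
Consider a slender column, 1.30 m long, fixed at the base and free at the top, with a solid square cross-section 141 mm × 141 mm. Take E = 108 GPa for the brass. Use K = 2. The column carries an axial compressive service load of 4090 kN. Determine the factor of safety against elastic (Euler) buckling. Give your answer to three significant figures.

I = a⁴/12 = 141⁴/12 = 3.294×10^7 mm⁴
I = 3.294×10^7 mm⁴ = 3.294×10^-5 m⁴
Effective length L_e = K·L = 2 × 1.30 = 2.600 m
P_cr = π²EI / L_e² = π² × 108×10⁹ × 3.294×10^-5 / 2.600² = 5.194×10^6 N
Factor of safety n = P_cr / P = 5193.6 / 4090 = 1.27

n ≈ 1.27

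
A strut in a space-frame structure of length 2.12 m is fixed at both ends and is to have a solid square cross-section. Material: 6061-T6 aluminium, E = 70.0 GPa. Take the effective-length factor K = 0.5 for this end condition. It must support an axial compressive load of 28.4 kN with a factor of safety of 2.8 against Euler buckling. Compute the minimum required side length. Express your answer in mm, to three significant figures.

a ≈ 35.3 mm

Required P_cr = n·P = 2.8 × 28.4 = 79.52 kN
L_e = K·L = 0.5 × 2.12 = 1.060 m
Required I = P_cr·L_e²/(π²E) = 7.952×10^4 × 1.060² / (π² × 7.00×10^10) = 1.293×10^-7 m⁴
I_req = 1.293×10^5 mm⁴
Solid square: I = a⁴/12  ⇒  a = (12I)^(1/4) = (12×1.293×10^5)^(1/4) = 35.3 mm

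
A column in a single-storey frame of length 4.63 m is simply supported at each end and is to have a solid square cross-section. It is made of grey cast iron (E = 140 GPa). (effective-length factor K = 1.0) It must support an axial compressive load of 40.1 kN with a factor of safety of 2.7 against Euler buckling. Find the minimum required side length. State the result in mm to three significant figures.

a ≈ 67.0 mm

Required P_cr = n·P = 2.7 × 40.1 = 108.3 kN
L_e = K·L = 1 × 4.63 = 4.630 m
Required I = P_cr·L_e²/(π²E) = 1.083×10^5 × 4.630² / (π² × 1.40×10^11) = 1.680×10^-6 m⁴
I_req = 1.680×10^6 mm⁴
Solid square: I = a⁴/12  ⇒  a = (12I)^(1/4) = (12×1.680×10^6)^(1/4) = 67.0 mm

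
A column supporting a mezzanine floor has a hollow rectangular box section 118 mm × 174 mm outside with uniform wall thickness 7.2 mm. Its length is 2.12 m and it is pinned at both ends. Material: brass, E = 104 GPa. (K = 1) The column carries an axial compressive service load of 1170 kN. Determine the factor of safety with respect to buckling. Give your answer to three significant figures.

n ≈ 1.76

Inner dimensions: h_i = 174 − 2×7.2 = 159.6 mm, b_i = 118 − 2×7.2 = 103.6 mm
Weak-axis I_min = (h_o·b_o³ − h_i·b_i³)/12 with b_o = 118, b_i = 103.6 mm (shorter outer/inner sides).
I_min = (174×118³ − 159.6×103.6³)/12 = 9.035×10^6 mm⁴
I = 9.035×10^6 mm⁴ = 9.035×10^-6 m⁴
Effective length L_e = K·L = 1 × 2.12 = 2.120 m
P_cr = π²EI / L_e² = π² × 104×10⁹ × 9.035×10^-6 / 2.120² = 2.063×10^6 N
Factor of safety n = P_cr / P = 2063.5 / 1170 = 1.76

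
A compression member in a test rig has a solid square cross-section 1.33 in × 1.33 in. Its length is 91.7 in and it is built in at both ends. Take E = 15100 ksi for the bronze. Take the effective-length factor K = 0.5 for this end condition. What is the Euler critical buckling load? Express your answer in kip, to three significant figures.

I = a⁴/12 = 1.33⁴/12 = 0.2608 in⁴
Effective length L_e = K·L = 0.5 × 91.7 = 45.85 in
P_cr = π²EI / L_e² = π² × 15100×10³ × 0.2608 / 45.85² = 1.849×10^4 lb

P_cr ≈ 18.5 kip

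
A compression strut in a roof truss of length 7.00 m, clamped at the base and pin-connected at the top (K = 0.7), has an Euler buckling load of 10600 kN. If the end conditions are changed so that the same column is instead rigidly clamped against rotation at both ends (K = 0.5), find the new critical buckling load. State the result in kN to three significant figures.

P_cr ≈ 20800 kN

P_cr ∝ 1/K², so P_cr,new = P_cr,old × (K_old/K_new)² = 10600 × (0.7/0.5)²
= 10600 × 1.960 = 20800 kN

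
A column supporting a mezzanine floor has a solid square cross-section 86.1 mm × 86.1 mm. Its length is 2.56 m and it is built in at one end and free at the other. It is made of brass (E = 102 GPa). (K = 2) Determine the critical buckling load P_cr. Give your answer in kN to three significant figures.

P_cr ≈ 176 kN

I = a⁴/12 = 86.1⁴/12 = 4.580×10^6 mm⁴
I = 4.580×10^6 mm⁴ = 4.580×10^-6 m⁴
Effective length L_e = K·L = 2 × 2.56 = 5.120 m
P_cr = π²EI / L_e² = π² × 102×10⁹ × 4.580×10^-6 / 5.120² = 1.759×10^5 N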